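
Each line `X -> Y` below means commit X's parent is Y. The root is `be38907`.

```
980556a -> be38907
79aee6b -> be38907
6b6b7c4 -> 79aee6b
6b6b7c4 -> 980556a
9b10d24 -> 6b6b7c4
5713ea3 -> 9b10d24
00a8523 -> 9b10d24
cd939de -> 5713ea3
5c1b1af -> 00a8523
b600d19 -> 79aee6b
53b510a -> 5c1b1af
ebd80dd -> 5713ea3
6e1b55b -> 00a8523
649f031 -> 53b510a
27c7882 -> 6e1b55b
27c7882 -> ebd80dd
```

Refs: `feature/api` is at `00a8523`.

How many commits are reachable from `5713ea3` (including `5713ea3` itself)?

6

Walking parent pointers from 5713ea3: reachable set = {5713ea3, 6b6b7c4, 79aee6b, 980556a, 9b10d24, be38907}.
That is 6 commits.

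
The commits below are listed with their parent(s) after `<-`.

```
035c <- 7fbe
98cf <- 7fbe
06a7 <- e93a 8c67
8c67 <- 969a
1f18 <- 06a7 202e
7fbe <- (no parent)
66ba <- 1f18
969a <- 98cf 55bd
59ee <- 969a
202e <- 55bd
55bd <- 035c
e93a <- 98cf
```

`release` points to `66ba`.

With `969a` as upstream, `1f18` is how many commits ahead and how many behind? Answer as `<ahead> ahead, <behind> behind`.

Reachable from 1f18: {035c, 06a7, 1f18, 202e, 55bd, 7fbe, 8c67, 969a, 98cf, e93a}.
Reachable from 969a: {035c, 55bd, 7fbe, 969a, 98cf}.
Only in 1f18's history (ahead): {06a7, 1f18, 202e, 8c67, e93a} — 5.
Only in 969a's history (behind): {} — 0.

5 ahead, 0 behind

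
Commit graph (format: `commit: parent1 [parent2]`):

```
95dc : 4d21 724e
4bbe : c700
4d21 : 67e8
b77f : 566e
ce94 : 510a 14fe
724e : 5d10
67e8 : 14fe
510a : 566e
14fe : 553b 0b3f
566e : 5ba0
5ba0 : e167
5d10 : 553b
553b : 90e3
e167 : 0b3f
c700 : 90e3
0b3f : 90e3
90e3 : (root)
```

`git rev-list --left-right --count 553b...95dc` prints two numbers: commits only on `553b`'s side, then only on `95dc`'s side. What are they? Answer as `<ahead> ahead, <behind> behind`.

0 ahead, 7 behind

Reachable from 553b: {553b, 90e3}.
Reachable from 95dc: {0b3f, 14fe, 4d21, 553b, 5d10, 67e8, 724e, 90e3, 95dc}.
Only in 553b's history (ahead): {} — 0.
Only in 95dc's history (behind): {0b3f, 14fe, 4d21, 5d10, 67e8, 724e, 95dc} — 7.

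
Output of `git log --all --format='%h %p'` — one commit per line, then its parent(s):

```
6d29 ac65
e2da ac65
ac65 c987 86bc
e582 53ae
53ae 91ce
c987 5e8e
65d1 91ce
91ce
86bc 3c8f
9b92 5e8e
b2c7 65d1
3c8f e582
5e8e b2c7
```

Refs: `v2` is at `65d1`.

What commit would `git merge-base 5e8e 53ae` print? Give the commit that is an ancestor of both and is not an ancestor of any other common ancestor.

91ce

Ancestors of 5e8e: {5e8e, 65d1, 91ce, b2c7}.
Ancestors of 53ae: {53ae, 91ce}.
Common ancestors: {91ce}.
The only common ancestor is 91ce, so it is the merge base.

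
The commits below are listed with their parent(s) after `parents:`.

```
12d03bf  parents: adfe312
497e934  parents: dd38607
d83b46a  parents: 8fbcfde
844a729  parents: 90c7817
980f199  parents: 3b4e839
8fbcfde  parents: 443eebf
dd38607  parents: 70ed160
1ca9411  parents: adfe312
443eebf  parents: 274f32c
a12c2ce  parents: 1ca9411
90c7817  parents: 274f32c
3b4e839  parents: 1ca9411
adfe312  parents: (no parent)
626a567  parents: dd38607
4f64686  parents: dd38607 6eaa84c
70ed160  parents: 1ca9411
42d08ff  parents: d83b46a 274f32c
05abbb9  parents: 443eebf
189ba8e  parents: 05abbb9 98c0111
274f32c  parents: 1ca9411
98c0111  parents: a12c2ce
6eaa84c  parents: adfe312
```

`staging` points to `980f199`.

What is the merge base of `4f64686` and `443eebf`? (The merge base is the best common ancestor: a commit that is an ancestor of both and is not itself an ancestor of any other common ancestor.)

Ancestors of 4f64686: {1ca9411, 4f64686, 6eaa84c, 70ed160, adfe312, dd38607}.
Ancestors of 443eebf: {1ca9411, 274f32c, 443eebf, adfe312}.
Common ancestors: {1ca9411, adfe312}.
Among these, 1ca9411 is not an ancestor of any other common ancestor — it is the merge base.

1ca9411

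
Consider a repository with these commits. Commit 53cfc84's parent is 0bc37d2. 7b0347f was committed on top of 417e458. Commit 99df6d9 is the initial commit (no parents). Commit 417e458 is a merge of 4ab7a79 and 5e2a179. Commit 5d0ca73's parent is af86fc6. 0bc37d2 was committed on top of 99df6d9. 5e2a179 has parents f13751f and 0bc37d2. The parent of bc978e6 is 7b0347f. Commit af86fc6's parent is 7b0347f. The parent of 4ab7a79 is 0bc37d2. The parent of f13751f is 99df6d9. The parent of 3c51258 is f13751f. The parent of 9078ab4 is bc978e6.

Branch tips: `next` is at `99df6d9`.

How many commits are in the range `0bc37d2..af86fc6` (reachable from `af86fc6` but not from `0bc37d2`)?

6

Reachable from af86fc6: {0bc37d2, 417e458, 4ab7a79, 5e2a179, 7b0347f, 99df6d9, af86fc6, f13751f}.
Reachable from 0bc37d2: {0bc37d2, 99df6d9}.
In af86fc6's history but not 0bc37d2's: {417e458, 4ab7a79, 5e2a179, 7b0347f, af86fc6, f13751f} — 6 commits.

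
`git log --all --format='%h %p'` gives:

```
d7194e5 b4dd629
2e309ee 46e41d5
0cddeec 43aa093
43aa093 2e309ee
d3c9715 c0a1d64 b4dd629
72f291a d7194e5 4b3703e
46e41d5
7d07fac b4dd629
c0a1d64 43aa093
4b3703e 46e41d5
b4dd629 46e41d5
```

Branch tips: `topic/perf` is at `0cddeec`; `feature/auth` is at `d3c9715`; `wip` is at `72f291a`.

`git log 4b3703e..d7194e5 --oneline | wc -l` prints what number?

Reachable from d7194e5: {46e41d5, b4dd629, d7194e5}.
Reachable from 4b3703e: {46e41d5, 4b3703e}.
In d7194e5's history but not 4b3703e's: {b4dd629, d7194e5} — 2 commits.

2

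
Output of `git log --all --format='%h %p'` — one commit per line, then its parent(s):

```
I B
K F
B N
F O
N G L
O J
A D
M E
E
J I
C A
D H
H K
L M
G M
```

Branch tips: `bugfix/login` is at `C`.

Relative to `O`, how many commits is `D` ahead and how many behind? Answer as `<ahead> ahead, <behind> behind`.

4 ahead, 0 behind

Reachable from D: {B, D, E, F, G, H, I, J, K, L, M, N, O}.
Reachable from O: {B, E, G, I, J, L, M, N, O}.
Only in D's history (ahead): {D, F, H, K} — 4.
Only in O's history (behind): {} — 0.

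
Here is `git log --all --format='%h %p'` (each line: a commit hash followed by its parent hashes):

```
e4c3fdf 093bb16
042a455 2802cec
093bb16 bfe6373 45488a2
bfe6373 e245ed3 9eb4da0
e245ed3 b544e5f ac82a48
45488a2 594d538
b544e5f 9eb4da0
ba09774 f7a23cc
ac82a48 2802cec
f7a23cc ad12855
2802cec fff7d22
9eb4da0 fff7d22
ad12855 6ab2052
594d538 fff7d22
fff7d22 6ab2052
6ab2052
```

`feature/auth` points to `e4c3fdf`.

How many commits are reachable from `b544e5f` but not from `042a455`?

2

Reachable from b544e5f: {6ab2052, 9eb4da0, b544e5f, fff7d22}.
Reachable from 042a455: {042a455, 2802cec, 6ab2052, fff7d22}.
In b544e5f's history but not 042a455's: {9eb4da0, b544e5f} — 2 commits.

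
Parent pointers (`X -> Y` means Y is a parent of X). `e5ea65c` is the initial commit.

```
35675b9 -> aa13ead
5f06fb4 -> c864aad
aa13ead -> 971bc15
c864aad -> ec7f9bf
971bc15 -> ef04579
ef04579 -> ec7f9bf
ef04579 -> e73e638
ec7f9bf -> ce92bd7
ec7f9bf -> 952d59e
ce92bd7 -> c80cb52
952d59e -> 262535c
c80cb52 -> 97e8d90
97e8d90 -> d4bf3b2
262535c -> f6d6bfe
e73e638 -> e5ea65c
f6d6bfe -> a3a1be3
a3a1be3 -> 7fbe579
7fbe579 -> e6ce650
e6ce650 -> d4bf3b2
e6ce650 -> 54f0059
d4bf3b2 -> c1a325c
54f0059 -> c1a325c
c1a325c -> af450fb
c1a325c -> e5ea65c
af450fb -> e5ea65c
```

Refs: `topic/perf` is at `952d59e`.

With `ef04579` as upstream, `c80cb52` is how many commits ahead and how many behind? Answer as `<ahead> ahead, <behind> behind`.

Reachable from c80cb52: {97e8d90, af450fb, c1a325c, c80cb52, d4bf3b2, e5ea65c}.
Reachable from ef04579: {262535c, 54f0059, 7fbe579, 952d59e, 97e8d90, a3a1be3, af450fb, c1a325c, c80cb52, ce92bd7, d4bf3b2, e5ea65c, e6ce650, e73e638, ec7f9bf, ef04579, f6d6bfe}.
Only in c80cb52's history (ahead): {} — 0.
Only in ef04579's history (behind): {262535c, 54f0059, 7fbe579, 952d59e, a3a1be3, ce92bd7, e6ce650, e73e638, ec7f9bf, ef04579, f6d6bfe} — 11.

0 ahead, 11 behind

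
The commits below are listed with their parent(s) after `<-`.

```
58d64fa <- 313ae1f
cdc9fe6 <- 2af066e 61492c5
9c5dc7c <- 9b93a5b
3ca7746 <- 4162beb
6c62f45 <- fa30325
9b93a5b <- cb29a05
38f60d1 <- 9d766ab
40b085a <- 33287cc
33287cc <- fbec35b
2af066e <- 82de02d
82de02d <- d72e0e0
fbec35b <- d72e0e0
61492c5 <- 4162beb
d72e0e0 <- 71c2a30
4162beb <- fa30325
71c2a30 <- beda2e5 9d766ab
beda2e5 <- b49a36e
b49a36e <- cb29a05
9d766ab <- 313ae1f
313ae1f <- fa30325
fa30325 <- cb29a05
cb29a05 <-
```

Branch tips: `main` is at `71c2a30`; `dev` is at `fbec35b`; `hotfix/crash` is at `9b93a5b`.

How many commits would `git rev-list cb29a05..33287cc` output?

Reachable from 33287cc: {313ae1f, 33287cc, 71c2a30, 9d766ab, b49a36e, beda2e5, cb29a05, d72e0e0, fa30325, fbec35b}.
Reachable from cb29a05: {cb29a05}.
In 33287cc's history but not cb29a05's: {313ae1f, 33287cc, 71c2a30, 9d766ab, b49a36e, beda2e5, d72e0e0, fa30325, fbec35b} — 9 commits.

9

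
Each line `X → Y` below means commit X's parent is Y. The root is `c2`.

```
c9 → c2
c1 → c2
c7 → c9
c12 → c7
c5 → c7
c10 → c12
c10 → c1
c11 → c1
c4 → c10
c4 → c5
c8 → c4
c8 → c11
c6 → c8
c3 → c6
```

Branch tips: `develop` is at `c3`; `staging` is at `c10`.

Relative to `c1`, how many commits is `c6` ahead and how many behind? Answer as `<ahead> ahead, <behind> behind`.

Reachable from c6: {c1, c10, c11, c12, c2, c4, c5, c6, c7, c8, c9}.
Reachable from c1: {c1, c2}.
Only in c6's history (ahead): {c10, c11, c12, c4, c5, c6, c7, c8, c9} — 9.
Only in c1's history (behind): {} — 0.

9 ahead, 0 behind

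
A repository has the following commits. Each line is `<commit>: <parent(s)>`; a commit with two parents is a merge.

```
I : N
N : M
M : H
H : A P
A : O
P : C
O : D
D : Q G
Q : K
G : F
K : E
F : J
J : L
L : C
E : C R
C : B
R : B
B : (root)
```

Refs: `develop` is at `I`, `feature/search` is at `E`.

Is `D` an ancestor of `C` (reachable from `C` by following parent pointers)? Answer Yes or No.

Ancestors of C: {B, C}.
D is not in that set, so it is not an ancestor of C.

No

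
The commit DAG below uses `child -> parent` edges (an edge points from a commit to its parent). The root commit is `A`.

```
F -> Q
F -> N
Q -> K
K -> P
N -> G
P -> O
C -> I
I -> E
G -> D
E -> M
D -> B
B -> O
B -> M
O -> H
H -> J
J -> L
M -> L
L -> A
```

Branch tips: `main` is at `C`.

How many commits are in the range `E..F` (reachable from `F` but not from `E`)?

11

Reachable from F: {A, B, D, F, G, H, J, K, L, M, N, O, P, Q}.
Reachable from E: {A, E, L, M}.
In F's history but not E's: {B, D, F, G, H, J, K, N, O, P, Q} — 11 commits.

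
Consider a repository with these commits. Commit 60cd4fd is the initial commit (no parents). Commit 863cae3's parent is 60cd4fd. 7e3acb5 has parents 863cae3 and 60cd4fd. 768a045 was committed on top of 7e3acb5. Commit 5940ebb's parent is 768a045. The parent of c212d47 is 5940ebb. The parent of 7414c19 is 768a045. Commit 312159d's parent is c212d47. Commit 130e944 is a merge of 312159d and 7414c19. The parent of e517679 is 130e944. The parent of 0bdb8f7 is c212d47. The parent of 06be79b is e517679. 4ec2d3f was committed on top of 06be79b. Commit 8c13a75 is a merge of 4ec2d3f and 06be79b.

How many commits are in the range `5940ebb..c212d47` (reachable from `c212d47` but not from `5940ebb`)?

1

Reachable from c212d47: {5940ebb, 60cd4fd, 768a045, 7e3acb5, 863cae3, c212d47}.
Reachable from 5940ebb: {5940ebb, 60cd4fd, 768a045, 7e3acb5, 863cae3}.
In c212d47's history but not 5940ebb's: {c212d47} — 1 commit.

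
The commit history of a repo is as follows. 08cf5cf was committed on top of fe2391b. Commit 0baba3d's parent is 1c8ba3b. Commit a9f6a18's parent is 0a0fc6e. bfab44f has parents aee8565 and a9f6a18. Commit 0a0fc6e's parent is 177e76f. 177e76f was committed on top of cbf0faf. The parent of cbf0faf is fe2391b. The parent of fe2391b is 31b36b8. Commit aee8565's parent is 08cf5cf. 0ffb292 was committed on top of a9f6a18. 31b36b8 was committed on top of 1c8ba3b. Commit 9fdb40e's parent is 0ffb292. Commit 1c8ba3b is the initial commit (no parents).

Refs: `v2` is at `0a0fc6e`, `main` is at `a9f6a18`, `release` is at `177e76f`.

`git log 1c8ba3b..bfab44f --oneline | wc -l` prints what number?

Reachable from bfab44f: {08cf5cf, 0a0fc6e, 177e76f, 1c8ba3b, 31b36b8, a9f6a18, aee8565, bfab44f, cbf0faf, fe2391b}.
Reachable from 1c8ba3b: {1c8ba3b}.
In bfab44f's history but not 1c8ba3b's: {08cf5cf, 0a0fc6e, 177e76f, 31b36b8, a9f6a18, aee8565, bfab44f, cbf0faf, fe2391b} — 9 commits.

9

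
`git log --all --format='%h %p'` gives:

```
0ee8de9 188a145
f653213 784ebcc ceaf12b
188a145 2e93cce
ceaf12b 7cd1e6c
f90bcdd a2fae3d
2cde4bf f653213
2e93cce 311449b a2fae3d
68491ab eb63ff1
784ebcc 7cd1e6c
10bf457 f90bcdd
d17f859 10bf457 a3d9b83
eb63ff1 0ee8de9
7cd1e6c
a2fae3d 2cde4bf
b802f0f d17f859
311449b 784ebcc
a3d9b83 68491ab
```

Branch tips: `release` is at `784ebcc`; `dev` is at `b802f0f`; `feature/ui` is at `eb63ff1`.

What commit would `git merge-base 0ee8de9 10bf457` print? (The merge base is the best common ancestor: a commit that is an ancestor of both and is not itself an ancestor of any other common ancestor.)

Ancestors of 0ee8de9: {0ee8de9, 188a145, 2cde4bf, 2e93cce, 311449b, 784ebcc, 7cd1e6c, a2fae3d, ceaf12b, f653213}.
Ancestors of 10bf457: {10bf457, 2cde4bf, 784ebcc, 7cd1e6c, a2fae3d, ceaf12b, f653213, f90bcdd}.
Common ancestors: {2cde4bf, 784ebcc, 7cd1e6c, a2fae3d, ceaf12b, f653213}.
Among these, a2fae3d is not an ancestor of any other common ancestor — it is the merge base.

a2fae3d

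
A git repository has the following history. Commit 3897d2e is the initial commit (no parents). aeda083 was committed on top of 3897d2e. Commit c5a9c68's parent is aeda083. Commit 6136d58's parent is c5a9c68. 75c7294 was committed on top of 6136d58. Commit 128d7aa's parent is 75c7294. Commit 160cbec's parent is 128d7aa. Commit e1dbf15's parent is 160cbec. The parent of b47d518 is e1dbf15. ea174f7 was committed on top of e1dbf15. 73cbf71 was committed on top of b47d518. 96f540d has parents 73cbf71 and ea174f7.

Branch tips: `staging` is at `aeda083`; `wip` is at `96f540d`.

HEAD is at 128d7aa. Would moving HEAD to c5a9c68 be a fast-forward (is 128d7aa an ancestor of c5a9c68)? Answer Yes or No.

No

A fast-forward from 128d7aa to c5a9c68 is possible iff 128d7aa is an ancestor of c5a9c68.
Ancestors of c5a9c68: {3897d2e, aeda083, c5a9c68}.
128d7aa is not among them, so fast-forward is not possible.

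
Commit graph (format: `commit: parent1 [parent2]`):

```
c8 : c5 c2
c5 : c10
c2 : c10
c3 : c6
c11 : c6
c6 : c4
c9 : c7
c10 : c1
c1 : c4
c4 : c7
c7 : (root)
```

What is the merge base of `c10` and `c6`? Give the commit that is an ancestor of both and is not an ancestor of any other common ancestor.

Ancestors of c10: {c1, c10, c4, c7}.
Ancestors of c6: {c4, c6, c7}.
Common ancestors: {c4, c7}.
Among these, c4 is not an ancestor of any other common ancestor — it is the merge base.

c4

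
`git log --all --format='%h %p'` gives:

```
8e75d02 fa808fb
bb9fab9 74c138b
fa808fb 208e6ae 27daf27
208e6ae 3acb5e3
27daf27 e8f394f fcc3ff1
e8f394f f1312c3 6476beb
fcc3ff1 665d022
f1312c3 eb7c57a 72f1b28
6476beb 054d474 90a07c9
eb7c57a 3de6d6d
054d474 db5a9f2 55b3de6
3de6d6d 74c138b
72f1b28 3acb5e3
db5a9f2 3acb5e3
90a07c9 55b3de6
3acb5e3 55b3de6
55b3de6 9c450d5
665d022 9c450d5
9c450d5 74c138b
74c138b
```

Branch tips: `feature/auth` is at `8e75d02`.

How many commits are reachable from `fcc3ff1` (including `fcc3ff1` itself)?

Walking parent pointers from fcc3ff1: reachable set = {665d022, 74c138b, 9c450d5, fcc3ff1}.
That is 4 commits.

4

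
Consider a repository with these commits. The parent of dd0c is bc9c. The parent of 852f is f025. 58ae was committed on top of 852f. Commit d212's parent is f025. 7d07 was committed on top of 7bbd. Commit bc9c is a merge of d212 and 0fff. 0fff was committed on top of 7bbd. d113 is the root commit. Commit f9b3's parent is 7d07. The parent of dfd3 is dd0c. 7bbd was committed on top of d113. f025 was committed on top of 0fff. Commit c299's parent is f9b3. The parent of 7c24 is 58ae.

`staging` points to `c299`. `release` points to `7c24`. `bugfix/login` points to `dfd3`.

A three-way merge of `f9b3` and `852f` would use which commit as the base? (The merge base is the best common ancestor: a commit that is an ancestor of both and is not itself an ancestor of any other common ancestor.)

7bbd

Ancestors of f9b3: {7bbd, 7d07, d113, f9b3}.
Ancestors of 852f: {0fff, 7bbd, 852f, d113, f025}.
Common ancestors: {7bbd, d113}.
Among these, 7bbd is not an ancestor of any other common ancestor — it is the merge base.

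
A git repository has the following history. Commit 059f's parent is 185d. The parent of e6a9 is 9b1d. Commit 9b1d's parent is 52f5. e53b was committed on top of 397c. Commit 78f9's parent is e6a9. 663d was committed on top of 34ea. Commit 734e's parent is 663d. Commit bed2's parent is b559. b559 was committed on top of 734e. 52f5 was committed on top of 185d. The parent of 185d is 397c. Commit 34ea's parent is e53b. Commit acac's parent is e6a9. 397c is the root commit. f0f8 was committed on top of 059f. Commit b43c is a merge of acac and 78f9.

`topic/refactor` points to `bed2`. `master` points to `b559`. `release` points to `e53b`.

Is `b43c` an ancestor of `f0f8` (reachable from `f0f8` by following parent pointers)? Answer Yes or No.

No

Ancestors of f0f8: {059f, 185d, 397c, f0f8}.
b43c is not in that set, so it is not an ancestor of f0f8.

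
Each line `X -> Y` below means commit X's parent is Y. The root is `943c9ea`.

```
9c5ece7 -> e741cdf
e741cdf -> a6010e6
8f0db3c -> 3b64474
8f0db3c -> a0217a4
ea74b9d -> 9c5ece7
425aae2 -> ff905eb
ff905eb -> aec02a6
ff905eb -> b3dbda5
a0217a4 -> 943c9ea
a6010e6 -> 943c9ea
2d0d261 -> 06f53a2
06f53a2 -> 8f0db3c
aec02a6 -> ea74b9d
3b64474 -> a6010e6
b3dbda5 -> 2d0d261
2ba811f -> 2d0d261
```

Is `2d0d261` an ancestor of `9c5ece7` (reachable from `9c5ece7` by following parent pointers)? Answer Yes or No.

No

Ancestors of 9c5ece7: {943c9ea, 9c5ece7, a6010e6, e741cdf}.
2d0d261 is not in that set, so it is not an ancestor of 9c5ece7.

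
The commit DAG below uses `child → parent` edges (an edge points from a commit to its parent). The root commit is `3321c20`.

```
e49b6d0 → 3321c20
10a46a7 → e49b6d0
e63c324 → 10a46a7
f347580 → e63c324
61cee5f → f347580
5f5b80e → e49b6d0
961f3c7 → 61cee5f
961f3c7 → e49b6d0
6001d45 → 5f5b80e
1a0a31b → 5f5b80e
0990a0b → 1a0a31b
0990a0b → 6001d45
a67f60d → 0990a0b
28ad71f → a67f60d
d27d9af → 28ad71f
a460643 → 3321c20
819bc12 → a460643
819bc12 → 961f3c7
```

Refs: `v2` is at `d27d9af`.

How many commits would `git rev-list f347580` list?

5

Walking parent pointers from f347580: reachable set = {10a46a7, 3321c20, e49b6d0, e63c324, f347580}.
That is 5 commits.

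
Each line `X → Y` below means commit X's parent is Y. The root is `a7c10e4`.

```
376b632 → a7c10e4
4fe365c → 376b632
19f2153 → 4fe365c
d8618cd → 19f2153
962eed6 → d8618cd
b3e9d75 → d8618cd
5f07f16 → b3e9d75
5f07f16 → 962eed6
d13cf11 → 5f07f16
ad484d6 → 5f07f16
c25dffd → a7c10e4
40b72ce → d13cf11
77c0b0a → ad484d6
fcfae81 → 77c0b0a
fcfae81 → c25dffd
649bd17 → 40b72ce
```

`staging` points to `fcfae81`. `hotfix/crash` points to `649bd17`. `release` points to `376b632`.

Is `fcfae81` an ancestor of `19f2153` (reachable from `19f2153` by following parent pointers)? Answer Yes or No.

No

Ancestors of 19f2153: {19f2153, 376b632, 4fe365c, a7c10e4}.
fcfae81 is not in that set, so it is not an ancestor of 19f2153.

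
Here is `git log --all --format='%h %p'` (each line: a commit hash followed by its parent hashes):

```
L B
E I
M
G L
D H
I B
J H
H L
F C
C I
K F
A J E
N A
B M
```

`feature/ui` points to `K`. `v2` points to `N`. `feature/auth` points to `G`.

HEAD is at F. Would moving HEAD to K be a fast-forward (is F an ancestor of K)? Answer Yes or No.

Yes

A fast-forward from F to K is possible iff F is an ancestor of K.
Ancestors of K: {B, C, F, I, K, M}.
F is among them, so fast-forward is possible.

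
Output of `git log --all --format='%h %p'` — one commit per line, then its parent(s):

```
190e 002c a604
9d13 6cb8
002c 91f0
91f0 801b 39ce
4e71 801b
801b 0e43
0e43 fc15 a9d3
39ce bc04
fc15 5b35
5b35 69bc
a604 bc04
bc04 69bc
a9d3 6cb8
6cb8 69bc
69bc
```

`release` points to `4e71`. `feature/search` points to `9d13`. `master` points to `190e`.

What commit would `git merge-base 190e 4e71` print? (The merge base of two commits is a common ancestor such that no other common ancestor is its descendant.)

Ancestors of 190e: {002c, 0e43, 190e, 39ce, 5b35, 69bc, 6cb8, 801b, 91f0, a604, a9d3, bc04, fc15}.
Ancestors of 4e71: {0e43, 4e71, 5b35, 69bc, 6cb8, 801b, a9d3, fc15}.
Common ancestors: {0e43, 5b35, 69bc, 6cb8, 801b, a9d3, fc15}.
Among these, 801b is not an ancestor of any other common ancestor — it is the merge base.

801b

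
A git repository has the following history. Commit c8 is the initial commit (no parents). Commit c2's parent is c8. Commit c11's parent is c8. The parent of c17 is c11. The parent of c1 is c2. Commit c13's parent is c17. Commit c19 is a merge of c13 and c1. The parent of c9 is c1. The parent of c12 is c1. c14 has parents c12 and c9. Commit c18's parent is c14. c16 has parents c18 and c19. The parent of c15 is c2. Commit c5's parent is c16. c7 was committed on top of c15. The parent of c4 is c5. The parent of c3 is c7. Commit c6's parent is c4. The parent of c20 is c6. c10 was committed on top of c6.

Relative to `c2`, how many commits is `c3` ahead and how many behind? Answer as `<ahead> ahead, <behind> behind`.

Reachable from c3: {c15, c2, c3, c7, c8}.
Reachable from c2: {c2, c8}.
Only in c3's history (ahead): {c15, c3, c7} — 3.
Only in c2's history (behind): {} — 0.

3 ahead, 0 behind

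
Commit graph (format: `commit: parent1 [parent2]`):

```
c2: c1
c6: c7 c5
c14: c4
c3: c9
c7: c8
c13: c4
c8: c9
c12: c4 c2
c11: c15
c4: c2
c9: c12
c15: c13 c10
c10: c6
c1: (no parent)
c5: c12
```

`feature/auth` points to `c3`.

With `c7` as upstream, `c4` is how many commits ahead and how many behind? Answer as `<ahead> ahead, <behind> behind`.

Reachable from c4: {c1, c2, c4}.
Reachable from c7: {c1, c12, c2, c4, c7, c8, c9}.
Only in c4's history (ahead): {} — 0.
Only in c7's history (behind): {c12, c7, c8, c9} — 4.

0 ahead, 4 behind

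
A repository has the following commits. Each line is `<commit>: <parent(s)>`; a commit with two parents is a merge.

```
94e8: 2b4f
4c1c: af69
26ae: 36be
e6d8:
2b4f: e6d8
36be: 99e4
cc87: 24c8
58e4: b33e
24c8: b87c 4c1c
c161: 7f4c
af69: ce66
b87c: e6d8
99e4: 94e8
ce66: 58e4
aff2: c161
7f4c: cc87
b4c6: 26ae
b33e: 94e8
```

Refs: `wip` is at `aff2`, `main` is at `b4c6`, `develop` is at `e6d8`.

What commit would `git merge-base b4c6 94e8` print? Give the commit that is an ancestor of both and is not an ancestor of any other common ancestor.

Ancestors of b4c6: {26ae, 2b4f, 36be, 94e8, 99e4, b4c6, e6d8}.
Ancestors of 94e8: {2b4f, 94e8, e6d8}.
Common ancestors: {2b4f, 94e8, e6d8}.
Among these, 94e8 is not an ancestor of any other common ancestor — it is the merge base.

94e8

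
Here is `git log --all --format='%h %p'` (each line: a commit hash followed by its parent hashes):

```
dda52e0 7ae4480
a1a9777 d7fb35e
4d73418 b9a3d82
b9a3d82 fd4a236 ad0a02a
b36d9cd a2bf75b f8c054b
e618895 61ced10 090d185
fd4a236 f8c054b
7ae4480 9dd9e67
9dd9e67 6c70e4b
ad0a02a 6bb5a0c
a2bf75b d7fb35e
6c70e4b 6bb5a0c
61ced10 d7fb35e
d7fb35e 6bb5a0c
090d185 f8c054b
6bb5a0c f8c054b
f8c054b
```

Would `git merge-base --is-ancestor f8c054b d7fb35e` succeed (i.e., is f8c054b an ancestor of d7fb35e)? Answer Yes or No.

Ancestors of d7fb35e (commits reachable by following parents): {6bb5a0c, d7fb35e, f8c054b}.
f8c054b is in that set, so it is an ancestor of d7fb35e.

Yes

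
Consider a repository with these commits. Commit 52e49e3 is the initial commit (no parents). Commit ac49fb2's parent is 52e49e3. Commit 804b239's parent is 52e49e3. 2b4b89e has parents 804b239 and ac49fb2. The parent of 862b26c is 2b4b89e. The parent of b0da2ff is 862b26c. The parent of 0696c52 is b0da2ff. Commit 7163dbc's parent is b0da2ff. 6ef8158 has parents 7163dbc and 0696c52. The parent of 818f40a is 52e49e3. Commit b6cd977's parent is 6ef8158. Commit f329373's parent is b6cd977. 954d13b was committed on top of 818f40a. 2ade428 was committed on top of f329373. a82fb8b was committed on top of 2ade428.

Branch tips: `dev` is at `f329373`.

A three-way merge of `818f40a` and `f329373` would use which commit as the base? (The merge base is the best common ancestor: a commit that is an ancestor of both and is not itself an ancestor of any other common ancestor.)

Ancestors of 818f40a: {52e49e3, 818f40a}.
Ancestors of f329373: {0696c52, 2b4b89e, 52e49e3, 6ef8158, 7163dbc, 804b239, 862b26c, ac49fb2, b0da2ff, b6cd977, f329373}.
Common ancestors: {52e49e3}.
The only common ancestor is 52e49e3, so it is the merge base.

52e49e3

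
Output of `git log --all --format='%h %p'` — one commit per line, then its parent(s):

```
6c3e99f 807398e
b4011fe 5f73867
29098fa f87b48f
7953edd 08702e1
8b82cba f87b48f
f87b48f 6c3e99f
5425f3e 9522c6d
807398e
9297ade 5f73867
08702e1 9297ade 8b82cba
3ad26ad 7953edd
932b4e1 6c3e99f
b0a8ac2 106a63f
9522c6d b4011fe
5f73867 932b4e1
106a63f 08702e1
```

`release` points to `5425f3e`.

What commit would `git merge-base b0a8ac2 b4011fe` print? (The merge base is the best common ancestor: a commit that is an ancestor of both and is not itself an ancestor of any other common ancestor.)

5f73867

Ancestors of b0a8ac2: {08702e1, 106a63f, 5f73867, 6c3e99f, 807398e, 8b82cba, 9297ade, 932b4e1, b0a8ac2, f87b48f}.
Ancestors of b4011fe: {5f73867, 6c3e99f, 807398e, 932b4e1, b4011fe}.
Common ancestors: {5f73867, 6c3e99f, 807398e, 932b4e1}.
Among these, 5f73867 is not an ancestor of any other common ancestor — it is the merge base.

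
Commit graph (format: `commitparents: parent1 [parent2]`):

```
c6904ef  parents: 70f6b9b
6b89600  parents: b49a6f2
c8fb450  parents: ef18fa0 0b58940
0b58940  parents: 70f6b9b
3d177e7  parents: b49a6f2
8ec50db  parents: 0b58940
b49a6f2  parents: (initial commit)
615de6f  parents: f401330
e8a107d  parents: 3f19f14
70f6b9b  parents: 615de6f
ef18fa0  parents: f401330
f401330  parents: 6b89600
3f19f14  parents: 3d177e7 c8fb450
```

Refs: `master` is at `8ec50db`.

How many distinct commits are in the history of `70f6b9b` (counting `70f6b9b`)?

Walking parent pointers from 70f6b9b: reachable set = {615de6f, 6b89600, 70f6b9b, b49a6f2, f401330}.
That is 5 commits.

5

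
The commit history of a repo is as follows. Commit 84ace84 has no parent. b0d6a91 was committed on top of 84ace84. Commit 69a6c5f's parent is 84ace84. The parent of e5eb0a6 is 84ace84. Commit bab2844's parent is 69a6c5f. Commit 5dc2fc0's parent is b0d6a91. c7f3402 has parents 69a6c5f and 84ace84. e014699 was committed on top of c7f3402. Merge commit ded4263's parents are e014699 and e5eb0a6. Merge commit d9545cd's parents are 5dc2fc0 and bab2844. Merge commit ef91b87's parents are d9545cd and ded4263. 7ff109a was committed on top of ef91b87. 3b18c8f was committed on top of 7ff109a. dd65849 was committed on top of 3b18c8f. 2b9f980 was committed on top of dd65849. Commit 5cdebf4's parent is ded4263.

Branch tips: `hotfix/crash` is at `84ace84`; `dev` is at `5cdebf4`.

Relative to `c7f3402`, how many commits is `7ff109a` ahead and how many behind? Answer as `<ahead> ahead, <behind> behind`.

9 ahead, 0 behind

Reachable from 7ff109a: {5dc2fc0, 69a6c5f, 7ff109a, 84ace84, b0d6a91, bab2844, c7f3402, d9545cd, ded4263, e014699, e5eb0a6, ef91b87}.
Reachable from c7f3402: {69a6c5f, 84ace84, c7f3402}.
Only in 7ff109a's history (ahead): {5dc2fc0, 7ff109a, b0d6a91, bab2844, d9545cd, ded4263, e014699, e5eb0a6, ef91b87} — 9.
Only in c7f3402's history (behind): {} — 0.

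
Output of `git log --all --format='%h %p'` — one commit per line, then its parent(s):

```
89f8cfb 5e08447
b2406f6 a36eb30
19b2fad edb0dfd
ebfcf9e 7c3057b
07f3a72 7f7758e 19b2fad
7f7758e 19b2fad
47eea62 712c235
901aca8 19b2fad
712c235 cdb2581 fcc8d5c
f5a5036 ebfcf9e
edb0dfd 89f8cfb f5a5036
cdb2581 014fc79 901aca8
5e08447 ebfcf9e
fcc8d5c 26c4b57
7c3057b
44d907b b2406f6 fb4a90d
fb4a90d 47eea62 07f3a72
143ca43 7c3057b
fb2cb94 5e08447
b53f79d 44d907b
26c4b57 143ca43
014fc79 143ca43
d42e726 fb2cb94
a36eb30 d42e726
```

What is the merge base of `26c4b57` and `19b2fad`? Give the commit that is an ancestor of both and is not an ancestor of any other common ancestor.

Ancestors of 26c4b57: {143ca43, 26c4b57, 7c3057b}.
Ancestors of 19b2fad: {19b2fad, 5e08447, 7c3057b, 89f8cfb, ebfcf9e, edb0dfd, f5a5036}.
Common ancestors: {7c3057b}.
The only common ancestor is 7c3057b, so it is the merge base.

7c3057b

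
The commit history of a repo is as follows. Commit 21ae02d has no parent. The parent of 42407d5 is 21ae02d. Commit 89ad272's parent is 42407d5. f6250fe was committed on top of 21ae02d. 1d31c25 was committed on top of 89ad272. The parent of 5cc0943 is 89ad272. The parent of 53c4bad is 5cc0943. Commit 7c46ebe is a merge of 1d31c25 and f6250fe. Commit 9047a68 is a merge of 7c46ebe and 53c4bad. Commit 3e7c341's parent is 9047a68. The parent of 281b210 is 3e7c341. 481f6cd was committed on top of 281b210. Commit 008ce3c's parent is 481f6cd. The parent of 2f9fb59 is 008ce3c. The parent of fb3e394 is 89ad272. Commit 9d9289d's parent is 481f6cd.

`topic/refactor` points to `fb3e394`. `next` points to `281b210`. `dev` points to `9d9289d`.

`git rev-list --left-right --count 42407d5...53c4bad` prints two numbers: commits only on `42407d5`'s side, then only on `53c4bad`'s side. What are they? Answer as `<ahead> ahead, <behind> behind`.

0 ahead, 3 behind

Reachable from 42407d5: {21ae02d, 42407d5}.
Reachable from 53c4bad: {21ae02d, 42407d5, 53c4bad, 5cc0943, 89ad272}.
Only in 42407d5's history (ahead): {} — 0.
Only in 53c4bad's history (behind): {53c4bad, 5cc0943, 89ad272} — 3.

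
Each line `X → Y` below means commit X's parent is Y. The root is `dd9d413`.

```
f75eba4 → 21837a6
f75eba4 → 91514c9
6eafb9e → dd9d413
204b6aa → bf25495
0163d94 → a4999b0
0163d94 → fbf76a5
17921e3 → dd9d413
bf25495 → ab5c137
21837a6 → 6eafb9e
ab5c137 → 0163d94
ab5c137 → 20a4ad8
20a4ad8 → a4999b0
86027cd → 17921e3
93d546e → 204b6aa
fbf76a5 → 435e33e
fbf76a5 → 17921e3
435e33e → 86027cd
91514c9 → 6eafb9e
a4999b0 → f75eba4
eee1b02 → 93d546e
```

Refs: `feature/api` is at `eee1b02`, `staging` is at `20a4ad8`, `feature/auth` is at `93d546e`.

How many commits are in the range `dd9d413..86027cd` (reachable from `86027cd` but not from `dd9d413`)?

Reachable from 86027cd: {17921e3, 86027cd, dd9d413}.
Reachable from dd9d413: {dd9d413}.
In 86027cd's history but not dd9d413's: {17921e3, 86027cd} — 2 commits.

2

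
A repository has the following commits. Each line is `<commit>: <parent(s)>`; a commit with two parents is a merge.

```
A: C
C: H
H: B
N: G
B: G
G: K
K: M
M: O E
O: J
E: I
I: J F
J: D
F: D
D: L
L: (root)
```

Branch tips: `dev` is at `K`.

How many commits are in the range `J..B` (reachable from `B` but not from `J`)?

Reachable from B: {B, D, E, F, G, I, J, K, L, M, O}.
Reachable from J: {D, J, L}.
In B's history but not J's: {B, E, F, G, I, K, M, O} — 8 commits.

8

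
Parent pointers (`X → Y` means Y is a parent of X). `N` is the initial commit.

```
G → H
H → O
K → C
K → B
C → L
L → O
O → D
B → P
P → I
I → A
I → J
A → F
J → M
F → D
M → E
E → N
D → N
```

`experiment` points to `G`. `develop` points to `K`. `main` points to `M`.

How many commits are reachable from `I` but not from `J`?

4

Reachable from I: {A, D, E, F, I, J, M, N}.
Reachable from J: {E, J, M, N}.
In I's history but not J's: {A, D, F, I} — 4 commits.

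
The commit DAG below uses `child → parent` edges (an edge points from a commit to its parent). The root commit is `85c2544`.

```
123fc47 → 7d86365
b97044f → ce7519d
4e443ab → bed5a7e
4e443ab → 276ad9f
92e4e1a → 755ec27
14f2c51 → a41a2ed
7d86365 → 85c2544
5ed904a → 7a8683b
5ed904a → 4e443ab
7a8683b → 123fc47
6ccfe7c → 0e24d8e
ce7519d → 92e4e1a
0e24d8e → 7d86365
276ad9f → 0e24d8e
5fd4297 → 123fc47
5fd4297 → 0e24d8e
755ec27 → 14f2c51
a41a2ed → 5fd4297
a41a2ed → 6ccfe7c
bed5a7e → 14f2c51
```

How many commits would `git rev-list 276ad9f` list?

Walking parent pointers from 276ad9f: reachable set = {0e24d8e, 276ad9f, 7d86365, 85c2544}.
That is 4 commits.

4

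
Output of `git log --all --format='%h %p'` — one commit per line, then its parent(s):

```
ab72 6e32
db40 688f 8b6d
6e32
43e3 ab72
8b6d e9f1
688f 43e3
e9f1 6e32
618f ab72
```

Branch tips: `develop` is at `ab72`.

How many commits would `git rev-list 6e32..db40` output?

Reachable from db40: {43e3, 688f, 6e32, 8b6d, ab72, db40, e9f1}.
Reachable from 6e32: {6e32}.
In db40's history but not 6e32's: {43e3, 688f, 8b6d, ab72, db40, e9f1} — 6 commits.

6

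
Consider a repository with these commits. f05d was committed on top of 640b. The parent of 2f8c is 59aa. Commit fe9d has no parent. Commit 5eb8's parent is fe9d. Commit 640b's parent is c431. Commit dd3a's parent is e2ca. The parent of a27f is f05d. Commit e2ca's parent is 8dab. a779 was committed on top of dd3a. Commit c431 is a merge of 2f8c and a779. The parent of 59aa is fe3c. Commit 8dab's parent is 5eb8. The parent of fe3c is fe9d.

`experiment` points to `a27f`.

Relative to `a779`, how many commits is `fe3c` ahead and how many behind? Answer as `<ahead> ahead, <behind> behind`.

1 ahead, 5 behind

Reachable from fe3c: {fe3c, fe9d}.
Reachable from a779: {5eb8, 8dab, a779, dd3a, e2ca, fe9d}.
Only in fe3c's history (ahead): {fe3c} — 1.
Only in a779's history (behind): {5eb8, 8dab, a779, dd3a, e2ca} — 5.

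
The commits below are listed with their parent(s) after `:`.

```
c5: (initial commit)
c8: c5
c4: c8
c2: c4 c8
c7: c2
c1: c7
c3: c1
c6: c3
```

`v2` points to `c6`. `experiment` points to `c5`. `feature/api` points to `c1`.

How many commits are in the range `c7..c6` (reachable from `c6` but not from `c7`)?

Reachable from c6: {c1, c2, c3, c4, c5, c6, c7, c8}.
Reachable from c7: {c2, c4, c5, c7, c8}.
In c6's history but not c7's: {c1, c3, c6} — 3 commits.

3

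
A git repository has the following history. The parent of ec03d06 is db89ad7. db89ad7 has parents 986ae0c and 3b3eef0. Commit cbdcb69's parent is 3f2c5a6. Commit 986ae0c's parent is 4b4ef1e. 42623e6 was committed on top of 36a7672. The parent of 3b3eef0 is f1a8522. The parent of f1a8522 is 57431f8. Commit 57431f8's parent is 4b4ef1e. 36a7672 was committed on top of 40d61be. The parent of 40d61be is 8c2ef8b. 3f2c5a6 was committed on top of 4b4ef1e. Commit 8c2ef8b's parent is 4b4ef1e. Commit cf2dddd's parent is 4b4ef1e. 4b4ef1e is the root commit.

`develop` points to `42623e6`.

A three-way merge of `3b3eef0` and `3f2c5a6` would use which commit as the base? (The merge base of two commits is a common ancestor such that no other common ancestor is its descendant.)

4b4ef1e

Ancestors of 3b3eef0: {3b3eef0, 4b4ef1e, 57431f8, f1a8522}.
Ancestors of 3f2c5a6: {3f2c5a6, 4b4ef1e}.
Common ancestors: {4b4ef1e}.
The only common ancestor is 4b4ef1e, so it is the merge base.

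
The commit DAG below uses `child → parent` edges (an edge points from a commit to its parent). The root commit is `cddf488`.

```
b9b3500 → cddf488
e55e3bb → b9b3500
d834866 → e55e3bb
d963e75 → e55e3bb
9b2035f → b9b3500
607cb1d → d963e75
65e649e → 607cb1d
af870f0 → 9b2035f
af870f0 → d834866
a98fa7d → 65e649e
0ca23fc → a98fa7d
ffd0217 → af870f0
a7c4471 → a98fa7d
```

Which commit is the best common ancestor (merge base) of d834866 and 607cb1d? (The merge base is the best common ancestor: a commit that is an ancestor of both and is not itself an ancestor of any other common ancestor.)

Ancestors of d834866: {b9b3500, cddf488, d834866, e55e3bb}.
Ancestors of 607cb1d: {607cb1d, b9b3500, cddf488, d963e75, e55e3bb}.
Common ancestors: {b9b3500, cddf488, e55e3bb}.
Among these, e55e3bb is not an ancestor of any other common ancestor — it is the merge base.

e55e3bb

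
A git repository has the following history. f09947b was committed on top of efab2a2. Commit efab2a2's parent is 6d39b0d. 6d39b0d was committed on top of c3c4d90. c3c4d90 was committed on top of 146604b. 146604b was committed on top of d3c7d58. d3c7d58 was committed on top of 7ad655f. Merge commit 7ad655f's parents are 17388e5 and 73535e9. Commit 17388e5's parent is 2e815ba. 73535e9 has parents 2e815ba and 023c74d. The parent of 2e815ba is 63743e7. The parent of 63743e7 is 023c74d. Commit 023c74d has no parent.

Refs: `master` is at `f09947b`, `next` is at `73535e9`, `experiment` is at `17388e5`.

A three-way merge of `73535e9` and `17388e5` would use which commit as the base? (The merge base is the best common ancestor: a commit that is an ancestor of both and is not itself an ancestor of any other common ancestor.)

Ancestors of 73535e9: {023c74d, 2e815ba, 63743e7, 73535e9}.
Ancestors of 17388e5: {023c74d, 17388e5, 2e815ba, 63743e7}.
Common ancestors: {023c74d, 2e815ba, 63743e7}.
Among these, 2e815ba is not an ancestor of any other common ancestor — it is the merge base.

2e815ba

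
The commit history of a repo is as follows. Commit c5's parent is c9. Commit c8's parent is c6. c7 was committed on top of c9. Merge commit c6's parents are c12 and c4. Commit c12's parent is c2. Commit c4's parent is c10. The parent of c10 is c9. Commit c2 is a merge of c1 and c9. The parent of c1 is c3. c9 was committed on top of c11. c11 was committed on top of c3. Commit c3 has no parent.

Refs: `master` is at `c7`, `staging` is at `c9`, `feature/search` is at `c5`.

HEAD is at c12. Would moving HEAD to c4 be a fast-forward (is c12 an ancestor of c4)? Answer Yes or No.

No

A fast-forward from c12 to c4 is possible iff c12 is an ancestor of c4.
Ancestors of c4: {c10, c11, c3, c4, c9}.
c12 is not among them, so fast-forward is not possible.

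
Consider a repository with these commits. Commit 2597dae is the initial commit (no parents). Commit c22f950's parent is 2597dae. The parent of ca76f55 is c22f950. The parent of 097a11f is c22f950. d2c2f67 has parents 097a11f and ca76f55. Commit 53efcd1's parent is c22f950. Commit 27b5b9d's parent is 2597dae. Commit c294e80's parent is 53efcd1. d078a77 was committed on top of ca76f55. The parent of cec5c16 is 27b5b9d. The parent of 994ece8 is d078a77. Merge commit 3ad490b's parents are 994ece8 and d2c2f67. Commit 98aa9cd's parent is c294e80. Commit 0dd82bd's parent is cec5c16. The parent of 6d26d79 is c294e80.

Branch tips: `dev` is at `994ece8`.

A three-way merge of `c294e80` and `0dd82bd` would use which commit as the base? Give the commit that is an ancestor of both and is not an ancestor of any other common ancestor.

2597dae

Ancestors of c294e80: {2597dae, 53efcd1, c22f950, c294e80}.
Ancestors of 0dd82bd: {0dd82bd, 2597dae, 27b5b9d, cec5c16}.
Common ancestors: {2597dae}.
The only common ancestor is 2597dae, so it is the merge base.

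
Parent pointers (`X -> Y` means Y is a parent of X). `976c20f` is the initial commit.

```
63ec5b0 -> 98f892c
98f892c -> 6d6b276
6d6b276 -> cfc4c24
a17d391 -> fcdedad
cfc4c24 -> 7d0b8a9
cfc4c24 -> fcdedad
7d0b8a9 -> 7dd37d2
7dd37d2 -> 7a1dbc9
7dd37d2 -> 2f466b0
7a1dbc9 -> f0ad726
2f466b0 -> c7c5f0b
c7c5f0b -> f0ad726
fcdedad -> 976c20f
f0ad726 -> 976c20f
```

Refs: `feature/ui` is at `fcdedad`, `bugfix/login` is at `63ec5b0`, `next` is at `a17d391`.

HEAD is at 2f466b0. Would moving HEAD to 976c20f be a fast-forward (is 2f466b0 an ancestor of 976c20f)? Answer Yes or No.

A fast-forward from 2f466b0 to 976c20f is possible iff 2f466b0 is an ancestor of 976c20f.
Ancestors of 976c20f: {976c20f}.
2f466b0 is not among them, so fast-forward is not possible.

No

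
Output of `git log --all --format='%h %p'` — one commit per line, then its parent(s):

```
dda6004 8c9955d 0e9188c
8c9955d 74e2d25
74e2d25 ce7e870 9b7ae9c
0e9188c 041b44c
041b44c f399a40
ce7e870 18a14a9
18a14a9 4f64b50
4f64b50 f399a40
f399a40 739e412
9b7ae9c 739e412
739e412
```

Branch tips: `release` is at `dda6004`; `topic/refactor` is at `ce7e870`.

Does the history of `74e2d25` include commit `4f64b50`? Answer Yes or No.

Ancestors of 74e2d25 (commits reachable by following parents): {18a14a9, 4f64b50, 739e412, 74e2d25, 9b7ae9c, ce7e870, f399a40}.
4f64b50 is in that set, so it is an ancestor of 74e2d25.

Yes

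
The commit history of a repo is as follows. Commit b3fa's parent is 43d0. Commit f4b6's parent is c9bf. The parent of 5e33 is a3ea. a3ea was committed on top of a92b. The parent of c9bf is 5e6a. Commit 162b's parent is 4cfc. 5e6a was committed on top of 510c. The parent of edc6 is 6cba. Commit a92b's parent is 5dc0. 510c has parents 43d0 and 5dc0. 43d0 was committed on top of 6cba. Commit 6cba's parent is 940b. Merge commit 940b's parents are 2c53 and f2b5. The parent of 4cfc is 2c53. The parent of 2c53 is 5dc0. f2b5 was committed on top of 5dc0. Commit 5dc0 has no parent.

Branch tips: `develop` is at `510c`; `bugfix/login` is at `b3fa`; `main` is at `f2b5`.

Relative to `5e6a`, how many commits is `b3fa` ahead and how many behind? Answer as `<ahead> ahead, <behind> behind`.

1 ahead, 2 behind

Reachable from b3fa: {2c53, 43d0, 5dc0, 6cba, 940b, b3fa, f2b5}.
Reachable from 5e6a: {2c53, 43d0, 510c, 5dc0, 5e6a, 6cba, 940b, f2b5}.
Only in b3fa's history (ahead): {b3fa} — 1.
Only in 5e6a's history (behind): {510c, 5e6a} — 2.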